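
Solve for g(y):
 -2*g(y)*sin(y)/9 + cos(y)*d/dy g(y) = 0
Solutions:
 g(y) = C1/cos(y)^(2/9)


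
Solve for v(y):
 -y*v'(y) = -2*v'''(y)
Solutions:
 v(y) = C1 + Integral(C2*airyai(2^(2/3)*y/2) + C3*airybi(2^(2/3)*y/2), y)


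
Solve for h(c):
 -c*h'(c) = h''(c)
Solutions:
 h(c) = C1 + C2*erf(sqrt(2)*c/2)


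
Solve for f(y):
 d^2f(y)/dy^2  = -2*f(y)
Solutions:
 f(y) = C1*sin(sqrt(2)*y) + C2*cos(sqrt(2)*y)


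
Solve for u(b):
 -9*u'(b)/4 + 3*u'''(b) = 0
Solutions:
 u(b) = C1 + C2*exp(-sqrt(3)*b/2) + C3*exp(sqrt(3)*b/2)


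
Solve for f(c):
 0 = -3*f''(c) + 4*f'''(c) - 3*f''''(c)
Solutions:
 f(c) = C1 + C2*c + (C3*sin(sqrt(5)*c/3) + C4*cos(sqrt(5)*c/3))*exp(2*c/3)


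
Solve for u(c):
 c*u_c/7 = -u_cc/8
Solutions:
 u(c) = C1 + C2*erf(2*sqrt(7)*c/7)


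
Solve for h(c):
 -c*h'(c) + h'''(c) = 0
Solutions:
 h(c) = C1 + Integral(C2*airyai(c) + C3*airybi(c), c)


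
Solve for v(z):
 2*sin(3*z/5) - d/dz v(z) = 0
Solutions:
 v(z) = C1 - 10*cos(3*z/5)/3


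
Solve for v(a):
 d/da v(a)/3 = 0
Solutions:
 v(a) = C1


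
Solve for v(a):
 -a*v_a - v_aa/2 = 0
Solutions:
 v(a) = C1 + C2*erf(a)


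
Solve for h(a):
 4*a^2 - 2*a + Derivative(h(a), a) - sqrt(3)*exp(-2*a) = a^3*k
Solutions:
 h(a) = C1 + a^4*k/4 - 4*a^3/3 + a^2 - sqrt(3)*exp(-2*a)/2


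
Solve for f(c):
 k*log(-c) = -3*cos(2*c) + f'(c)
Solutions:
 f(c) = C1 + c*k*(log(-c) - 1) + 3*sin(2*c)/2


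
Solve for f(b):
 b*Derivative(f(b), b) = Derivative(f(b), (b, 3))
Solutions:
 f(b) = C1 + Integral(C2*airyai(b) + C3*airybi(b), b)


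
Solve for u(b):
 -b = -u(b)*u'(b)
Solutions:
 u(b) = -sqrt(C1 + b^2)
 u(b) = sqrt(C1 + b^2)


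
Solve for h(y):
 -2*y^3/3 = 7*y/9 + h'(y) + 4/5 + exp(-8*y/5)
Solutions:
 h(y) = C1 - y^4/6 - 7*y^2/18 - 4*y/5 + 5*exp(-8*y/5)/8


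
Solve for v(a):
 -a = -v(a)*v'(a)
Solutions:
 v(a) = -sqrt(C1 + a^2)
 v(a) = sqrt(C1 + a^2)


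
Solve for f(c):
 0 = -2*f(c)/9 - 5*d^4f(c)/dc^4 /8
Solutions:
 f(c) = (C1*sin(5^(3/4)*sqrt(6)*c/15) + C2*cos(5^(3/4)*sqrt(6)*c/15))*exp(-5^(3/4)*sqrt(6)*c/15) + (C3*sin(5^(3/4)*sqrt(6)*c/15) + C4*cos(5^(3/4)*sqrt(6)*c/15))*exp(5^(3/4)*sqrt(6)*c/15)


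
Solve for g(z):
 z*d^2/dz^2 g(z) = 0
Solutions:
 g(z) = C1 + C2*z


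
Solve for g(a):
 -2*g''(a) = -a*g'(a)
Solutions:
 g(a) = C1 + C2*erfi(a/2)


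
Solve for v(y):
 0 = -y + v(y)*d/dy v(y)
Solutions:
 v(y) = -sqrt(C1 + y^2)
 v(y) = sqrt(C1 + y^2)


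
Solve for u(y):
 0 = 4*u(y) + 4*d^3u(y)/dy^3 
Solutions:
 u(y) = C3*exp(-y) + (C1*sin(sqrt(3)*y/2) + C2*cos(sqrt(3)*y/2))*exp(y/2)


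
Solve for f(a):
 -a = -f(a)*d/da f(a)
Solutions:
 f(a) = -sqrt(C1 + a^2)
 f(a) = sqrt(C1 + a^2)


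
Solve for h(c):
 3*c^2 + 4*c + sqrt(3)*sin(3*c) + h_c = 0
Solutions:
 h(c) = C1 - c^3 - 2*c^2 + sqrt(3)*cos(3*c)/3


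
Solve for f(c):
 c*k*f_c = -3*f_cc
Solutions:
 f(c) = Piecewise((-sqrt(6)*sqrt(pi)*C1*erf(sqrt(6)*c*sqrt(k)/6)/(2*sqrt(k)) - C2, (k > 0) | (k < 0)), (-C1*c - C2, True))


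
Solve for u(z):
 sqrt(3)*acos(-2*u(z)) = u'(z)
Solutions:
 Integral(1/acos(-2*_y), (_y, u(z))) = C1 + sqrt(3)*z


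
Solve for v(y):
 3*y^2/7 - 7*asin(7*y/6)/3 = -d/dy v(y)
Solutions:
 v(y) = C1 - y^3/7 + 7*y*asin(7*y/6)/3 + sqrt(36 - 49*y^2)/3


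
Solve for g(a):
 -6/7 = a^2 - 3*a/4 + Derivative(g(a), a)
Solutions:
 g(a) = C1 - a^3/3 + 3*a^2/8 - 6*a/7


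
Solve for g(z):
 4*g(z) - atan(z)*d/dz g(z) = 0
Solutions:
 g(z) = C1*exp(4*Integral(1/atan(z), z))


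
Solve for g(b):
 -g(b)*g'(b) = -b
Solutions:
 g(b) = -sqrt(C1 + b^2)
 g(b) = sqrt(C1 + b^2)


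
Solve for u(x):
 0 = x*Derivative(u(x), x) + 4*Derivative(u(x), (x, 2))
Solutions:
 u(x) = C1 + C2*erf(sqrt(2)*x/4)


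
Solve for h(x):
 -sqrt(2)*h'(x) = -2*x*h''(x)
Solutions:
 h(x) = C1 + C2*x^(sqrt(2)/2 + 1)


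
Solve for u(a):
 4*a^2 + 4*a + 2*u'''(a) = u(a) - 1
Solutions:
 u(a) = C3*exp(2^(2/3)*a/2) + 4*a^2 + 4*a + (C1*sin(2^(2/3)*sqrt(3)*a/4) + C2*cos(2^(2/3)*sqrt(3)*a/4))*exp(-2^(2/3)*a/4) + 1


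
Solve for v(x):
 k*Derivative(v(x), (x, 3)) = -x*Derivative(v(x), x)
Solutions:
 v(x) = C1 + Integral(C2*airyai(x*(-1/k)^(1/3)) + C3*airybi(x*(-1/k)^(1/3)), x)


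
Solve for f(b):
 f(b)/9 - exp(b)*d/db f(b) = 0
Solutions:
 f(b) = C1*exp(-exp(-b)/9)


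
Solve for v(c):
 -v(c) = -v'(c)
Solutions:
 v(c) = C1*exp(c)


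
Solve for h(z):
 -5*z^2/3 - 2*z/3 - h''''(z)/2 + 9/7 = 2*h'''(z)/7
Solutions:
 h(z) = C1 + C2*z + C3*z^2 + C4*exp(-4*z/7) - 7*z^5/72 + 217*z^4/288 - 1303*z^3/288


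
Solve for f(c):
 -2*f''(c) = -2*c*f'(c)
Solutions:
 f(c) = C1 + C2*erfi(sqrt(2)*c/2)


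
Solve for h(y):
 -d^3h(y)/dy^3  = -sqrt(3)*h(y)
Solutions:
 h(y) = C3*exp(3^(1/6)*y) + (C1*sin(3^(2/3)*y/2) + C2*cos(3^(2/3)*y/2))*exp(-3^(1/6)*y/2)


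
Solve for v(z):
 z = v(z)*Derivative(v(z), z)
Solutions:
 v(z) = -sqrt(C1 + z^2)
 v(z) = sqrt(C1 + z^2)


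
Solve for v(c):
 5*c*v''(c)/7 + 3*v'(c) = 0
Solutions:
 v(c) = C1 + C2/c^(16/5)


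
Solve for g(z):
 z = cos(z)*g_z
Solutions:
 g(z) = C1 + Integral(z/cos(z), z)


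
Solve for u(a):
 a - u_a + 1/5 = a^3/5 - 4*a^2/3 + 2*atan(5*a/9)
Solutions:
 u(a) = C1 - a^4/20 + 4*a^3/9 + a^2/2 - 2*a*atan(5*a/9) + a/5 + 9*log(25*a^2 + 81)/5


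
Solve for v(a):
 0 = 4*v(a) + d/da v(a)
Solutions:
 v(a) = C1*exp(-4*a)


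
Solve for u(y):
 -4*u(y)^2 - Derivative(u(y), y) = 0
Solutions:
 u(y) = 1/(C1 + 4*y)


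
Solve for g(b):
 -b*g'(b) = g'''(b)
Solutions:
 g(b) = C1 + Integral(C2*airyai(-b) + C3*airybi(-b), b)


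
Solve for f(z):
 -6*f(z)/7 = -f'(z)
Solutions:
 f(z) = C1*exp(6*z/7)


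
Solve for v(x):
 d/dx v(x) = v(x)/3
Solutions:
 v(x) = C1*exp(x/3)


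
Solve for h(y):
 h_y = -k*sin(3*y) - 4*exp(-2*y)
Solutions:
 h(y) = C1 + k*cos(3*y)/3 + 2*exp(-2*y)


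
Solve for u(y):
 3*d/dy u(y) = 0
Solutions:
 u(y) = C1


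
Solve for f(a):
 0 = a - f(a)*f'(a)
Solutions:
 f(a) = -sqrt(C1 + a^2)
 f(a) = sqrt(C1 + a^2)


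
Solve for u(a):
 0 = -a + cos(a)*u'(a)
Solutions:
 u(a) = C1 + Integral(a/cos(a), a)


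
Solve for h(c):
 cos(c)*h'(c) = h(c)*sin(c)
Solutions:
 h(c) = C1/cos(c)


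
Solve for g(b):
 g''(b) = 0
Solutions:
 g(b) = C1 + C2*b


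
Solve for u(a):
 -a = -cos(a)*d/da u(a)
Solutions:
 u(a) = C1 + Integral(a/cos(a), a)


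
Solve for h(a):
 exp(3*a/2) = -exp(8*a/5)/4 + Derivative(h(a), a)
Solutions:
 h(a) = C1 + 5*exp(8*a/5)/32 + 2*exp(3*a/2)/3


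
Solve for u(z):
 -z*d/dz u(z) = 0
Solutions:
 u(z) = C1


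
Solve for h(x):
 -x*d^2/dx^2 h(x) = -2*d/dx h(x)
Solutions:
 h(x) = C1 + C2*x^3


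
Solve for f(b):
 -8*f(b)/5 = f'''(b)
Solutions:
 f(b) = C3*exp(-2*5^(2/3)*b/5) + (C1*sin(sqrt(3)*5^(2/3)*b/5) + C2*cos(sqrt(3)*5^(2/3)*b/5))*exp(5^(2/3)*b/5)


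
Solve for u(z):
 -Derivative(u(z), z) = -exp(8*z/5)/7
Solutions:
 u(z) = C1 + 5*exp(8*z/5)/56


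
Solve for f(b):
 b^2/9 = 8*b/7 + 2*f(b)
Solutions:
 f(b) = b*(7*b - 72)/126


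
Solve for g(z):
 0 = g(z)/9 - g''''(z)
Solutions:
 g(z) = C1*exp(-sqrt(3)*z/3) + C2*exp(sqrt(3)*z/3) + C3*sin(sqrt(3)*z/3) + C4*cos(sqrt(3)*z/3)


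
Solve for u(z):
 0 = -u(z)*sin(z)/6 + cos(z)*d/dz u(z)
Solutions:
 u(z) = C1/cos(z)^(1/6)


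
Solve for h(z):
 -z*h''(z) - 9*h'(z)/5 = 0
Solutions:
 h(z) = C1 + C2/z^(4/5)


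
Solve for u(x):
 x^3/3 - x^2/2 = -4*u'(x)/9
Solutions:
 u(x) = C1 - 3*x^4/16 + 3*x^3/8


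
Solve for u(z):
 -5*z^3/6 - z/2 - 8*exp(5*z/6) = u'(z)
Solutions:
 u(z) = C1 - 5*z^4/24 - z^2/4 - 48*exp(5*z/6)/5


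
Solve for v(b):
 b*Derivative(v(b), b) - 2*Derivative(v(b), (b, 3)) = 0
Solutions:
 v(b) = C1 + Integral(C2*airyai(2^(2/3)*b/2) + C3*airybi(2^(2/3)*b/2), b)


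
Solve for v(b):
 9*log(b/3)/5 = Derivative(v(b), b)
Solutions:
 v(b) = C1 + 9*b*log(b)/5 - 9*b*log(3)/5 - 9*b/5


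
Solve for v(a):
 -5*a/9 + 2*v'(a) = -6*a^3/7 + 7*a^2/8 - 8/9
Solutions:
 v(a) = C1 - 3*a^4/28 + 7*a^3/48 + 5*a^2/36 - 4*a/9


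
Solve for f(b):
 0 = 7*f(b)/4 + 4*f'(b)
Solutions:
 f(b) = C1*exp(-7*b/16)


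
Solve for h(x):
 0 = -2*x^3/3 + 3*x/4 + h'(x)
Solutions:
 h(x) = C1 + x^4/6 - 3*x^2/8


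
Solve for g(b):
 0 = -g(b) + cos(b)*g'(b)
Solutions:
 g(b) = C1*sqrt(sin(b) + 1)/sqrt(sin(b) - 1)


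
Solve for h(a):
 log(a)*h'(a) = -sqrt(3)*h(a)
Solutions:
 h(a) = C1*exp(-sqrt(3)*li(a))


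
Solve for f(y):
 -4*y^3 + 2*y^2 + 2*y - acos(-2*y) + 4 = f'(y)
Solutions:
 f(y) = C1 - y^4 + 2*y^3/3 + y^2 - y*acos(-2*y) + 4*y - sqrt(1 - 4*y^2)/2


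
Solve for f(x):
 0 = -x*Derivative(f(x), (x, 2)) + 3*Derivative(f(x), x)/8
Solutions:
 f(x) = C1 + C2*x^(11/8)


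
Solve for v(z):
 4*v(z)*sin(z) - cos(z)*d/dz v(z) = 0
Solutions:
 v(z) = C1/cos(z)^4


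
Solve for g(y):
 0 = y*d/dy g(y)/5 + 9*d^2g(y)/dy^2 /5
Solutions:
 g(y) = C1 + C2*erf(sqrt(2)*y/6)


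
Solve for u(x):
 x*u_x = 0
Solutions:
 u(x) = C1


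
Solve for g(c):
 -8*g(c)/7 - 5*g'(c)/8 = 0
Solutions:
 g(c) = C1*exp(-64*c/35)


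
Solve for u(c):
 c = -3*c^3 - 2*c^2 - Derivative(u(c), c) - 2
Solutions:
 u(c) = C1 - 3*c^4/4 - 2*c^3/3 - c^2/2 - 2*c


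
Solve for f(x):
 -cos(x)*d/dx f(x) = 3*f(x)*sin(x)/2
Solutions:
 f(x) = C1*cos(x)^(3/2)


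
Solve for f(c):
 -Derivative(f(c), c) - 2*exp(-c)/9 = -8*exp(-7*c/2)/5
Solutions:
 f(c) = C1 + 2*exp(-c)/9 - 16*exp(-7*c/2)/35


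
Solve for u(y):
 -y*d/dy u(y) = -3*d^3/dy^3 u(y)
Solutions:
 u(y) = C1 + Integral(C2*airyai(3^(2/3)*y/3) + C3*airybi(3^(2/3)*y/3), y)


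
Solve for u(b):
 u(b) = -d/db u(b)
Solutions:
 u(b) = C1*exp(-b)


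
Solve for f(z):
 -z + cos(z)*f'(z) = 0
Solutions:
 f(z) = C1 + Integral(z/cos(z), z)


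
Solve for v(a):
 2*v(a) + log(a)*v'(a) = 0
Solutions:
 v(a) = C1*exp(-2*li(a))


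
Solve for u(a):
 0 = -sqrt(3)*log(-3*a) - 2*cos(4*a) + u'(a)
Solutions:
 u(a) = C1 + sqrt(3)*a*(log(-a) - 1) + sqrt(3)*a*log(3) + sin(4*a)/2


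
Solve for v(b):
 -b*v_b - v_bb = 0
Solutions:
 v(b) = C1 + C2*erf(sqrt(2)*b/2)


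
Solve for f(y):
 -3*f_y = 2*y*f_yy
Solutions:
 f(y) = C1 + C2/sqrt(y)


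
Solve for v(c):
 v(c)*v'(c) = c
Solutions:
 v(c) = -sqrt(C1 + c^2)
 v(c) = sqrt(C1 + c^2)


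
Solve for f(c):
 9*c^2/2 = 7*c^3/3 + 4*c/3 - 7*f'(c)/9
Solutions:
 f(c) = C1 + 3*c^4/4 - 27*c^3/14 + 6*c^2/7


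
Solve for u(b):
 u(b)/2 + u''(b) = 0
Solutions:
 u(b) = C1*sin(sqrt(2)*b/2) + C2*cos(sqrt(2)*b/2)


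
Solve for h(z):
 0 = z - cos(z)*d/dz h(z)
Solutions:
 h(z) = C1 + Integral(z/cos(z), z)


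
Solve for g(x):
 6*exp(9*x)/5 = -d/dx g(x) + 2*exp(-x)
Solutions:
 g(x) = C1 - 2*exp(9*x)/15 - 2*exp(-x)


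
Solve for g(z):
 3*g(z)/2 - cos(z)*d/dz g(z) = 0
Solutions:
 g(z) = C1*(sin(z) + 1)^(3/4)/(sin(z) - 1)^(3/4)


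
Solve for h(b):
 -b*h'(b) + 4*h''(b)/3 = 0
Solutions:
 h(b) = C1 + C2*erfi(sqrt(6)*b/4)


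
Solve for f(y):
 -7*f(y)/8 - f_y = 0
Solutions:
 f(y) = C1*exp(-7*y/8)


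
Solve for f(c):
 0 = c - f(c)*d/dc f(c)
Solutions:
 f(c) = -sqrt(C1 + c^2)
 f(c) = sqrt(C1 + c^2)


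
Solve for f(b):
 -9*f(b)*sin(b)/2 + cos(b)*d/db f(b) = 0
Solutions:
 f(b) = C1/cos(b)^(9/2)


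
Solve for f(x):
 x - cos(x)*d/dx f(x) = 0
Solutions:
 f(x) = C1 + Integral(x/cos(x), x)


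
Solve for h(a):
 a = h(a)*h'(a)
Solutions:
 h(a) = -sqrt(C1 + a^2)
 h(a) = sqrt(C1 + a^2)


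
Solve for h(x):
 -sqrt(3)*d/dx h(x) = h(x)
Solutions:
 h(x) = C1*exp(-sqrt(3)*x/3)


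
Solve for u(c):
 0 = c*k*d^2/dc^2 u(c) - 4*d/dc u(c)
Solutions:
 u(c) = C1 + c^(((re(k) + 4)*re(k) + im(k)^2)/(re(k)^2 + im(k)^2))*(C2*sin(4*log(c)*Abs(im(k))/(re(k)^2 + im(k)^2)) + C3*cos(4*log(c)*im(k)/(re(k)^2 + im(k)^2)))


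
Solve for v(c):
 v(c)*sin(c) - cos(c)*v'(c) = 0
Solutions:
 v(c) = C1/cos(c)


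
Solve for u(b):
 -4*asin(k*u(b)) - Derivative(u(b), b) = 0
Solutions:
 Integral(1/asin(_y*k), (_y, u(b))) = C1 - 4*b


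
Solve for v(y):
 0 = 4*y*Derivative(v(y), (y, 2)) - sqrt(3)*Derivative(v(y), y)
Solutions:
 v(y) = C1 + C2*y^(sqrt(3)/4 + 1)


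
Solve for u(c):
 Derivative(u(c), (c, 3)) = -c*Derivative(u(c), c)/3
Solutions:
 u(c) = C1 + Integral(C2*airyai(-3^(2/3)*c/3) + C3*airybi(-3^(2/3)*c/3), c)


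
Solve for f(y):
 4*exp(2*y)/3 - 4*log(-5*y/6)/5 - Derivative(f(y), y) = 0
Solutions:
 f(y) = C1 - 4*y*log(-y)/5 + 4*y*(-log(5) + 1 + log(6))/5 + 2*exp(2*y)/3


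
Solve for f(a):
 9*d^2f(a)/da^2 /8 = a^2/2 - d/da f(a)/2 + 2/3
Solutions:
 f(a) = C1 + C2*exp(-4*a/9) + a^3/3 - 9*a^2/4 + 275*a/24


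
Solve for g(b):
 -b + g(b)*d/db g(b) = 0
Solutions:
 g(b) = -sqrt(C1 + b^2)
 g(b) = sqrt(C1 + b^2)


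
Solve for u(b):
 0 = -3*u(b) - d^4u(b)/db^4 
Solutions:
 u(b) = (C1*sin(sqrt(2)*3^(1/4)*b/2) + C2*cos(sqrt(2)*3^(1/4)*b/2))*exp(-sqrt(2)*3^(1/4)*b/2) + (C3*sin(sqrt(2)*3^(1/4)*b/2) + C4*cos(sqrt(2)*3^(1/4)*b/2))*exp(sqrt(2)*3^(1/4)*b/2)


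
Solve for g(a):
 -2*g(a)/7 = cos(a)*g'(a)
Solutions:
 g(a) = C1*(sin(a) - 1)^(1/7)/(sin(a) + 1)^(1/7)


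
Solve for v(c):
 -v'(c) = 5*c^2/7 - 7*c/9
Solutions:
 v(c) = C1 - 5*c^3/21 + 7*c^2/18


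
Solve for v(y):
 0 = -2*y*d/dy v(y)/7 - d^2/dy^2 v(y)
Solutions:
 v(y) = C1 + C2*erf(sqrt(7)*y/7)


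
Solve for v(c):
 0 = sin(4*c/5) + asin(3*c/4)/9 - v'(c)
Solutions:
 v(c) = C1 + c*asin(3*c/4)/9 + sqrt(16 - 9*c^2)/27 - 5*cos(4*c/5)/4


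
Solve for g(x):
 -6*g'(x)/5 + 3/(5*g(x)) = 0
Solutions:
 g(x) = -sqrt(C1 + x)
 g(x) = sqrt(C1 + x)


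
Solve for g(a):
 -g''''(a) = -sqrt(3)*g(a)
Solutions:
 g(a) = C1*exp(-3^(1/8)*a) + C2*exp(3^(1/8)*a) + C3*sin(3^(1/8)*a) + C4*cos(3^(1/8)*a)


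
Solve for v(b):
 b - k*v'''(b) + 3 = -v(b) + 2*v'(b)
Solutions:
 v(b) = C1*exp(2^(1/3)*b*(6^(1/3)*(sqrt(3)*sqrt((27 + 32/k)/k^2) - 9/k)^(1/3)/12 - 2^(1/3)*3^(5/6)*I*(sqrt(3)*sqrt((27 + 32/k)/k^2) - 9/k)^(1/3)/12 + 4/(k*(-3^(1/3) + 3^(5/6)*I)*(sqrt(3)*sqrt((27 + 32/k)/k^2) - 9/k)^(1/3)))) + C2*exp(2^(1/3)*b*(6^(1/3)*(sqrt(3)*sqrt((27 + 32/k)/k^2) - 9/k)^(1/3)/12 + 2^(1/3)*3^(5/6)*I*(sqrt(3)*sqrt((27 + 32/k)/k^2) - 9/k)^(1/3)/12 - 4/(k*(3^(1/3) + 3^(5/6)*I)*(sqrt(3)*sqrt((27 + 32/k)/k^2) - 9/k)^(1/3)))) + C3*exp(6^(1/3)*b*(-2^(1/3)*(sqrt(3)*sqrt((27 + 32/k)/k^2) - 9/k)^(1/3) + 4*3^(1/3)/(k*(sqrt(3)*sqrt((27 + 32/k)/k^2) - 9/k)^(1/3)))/6) - b - 5


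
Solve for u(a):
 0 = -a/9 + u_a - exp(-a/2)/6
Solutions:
 u(a) = C1 + a^2/18 - exp(-a/2)/3


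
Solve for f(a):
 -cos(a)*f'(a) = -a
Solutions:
 f(a) = C1 + Integral(a/cos(a), a)


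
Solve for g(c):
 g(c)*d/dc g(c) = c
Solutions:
 g(c) = -sqrt(C1 + c^2)
 g(c) = sqrt(C1 + c^2)


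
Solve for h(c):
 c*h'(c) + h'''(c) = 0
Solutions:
 h(c) = C1 + Integral(C2*airyai(-c) + C3*airybi(-c), c)


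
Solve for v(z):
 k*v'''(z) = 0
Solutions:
 v(z) = C1 + C2*z + C3*z^2


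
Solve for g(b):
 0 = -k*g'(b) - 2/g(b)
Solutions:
 g(b) = -sqrt(C1 - 4*b/k)
 g(b) = sqrt(C1 - 4*b/k)


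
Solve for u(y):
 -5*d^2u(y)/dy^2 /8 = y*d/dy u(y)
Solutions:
 u(y) = C1 + C2*erf(2*sqrt(5)*y/5)


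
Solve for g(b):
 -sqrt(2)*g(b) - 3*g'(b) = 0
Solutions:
 g(b) = C1*exp(-sqrt(2)*b/3)


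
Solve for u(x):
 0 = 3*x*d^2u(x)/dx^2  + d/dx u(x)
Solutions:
 u(x) = C1 + C2*x^(2/3)


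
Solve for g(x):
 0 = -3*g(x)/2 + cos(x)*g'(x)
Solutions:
 g(x) = C1*(sin(x) + 1)^(3/4)/(sin(x) - 1)^(3/4)


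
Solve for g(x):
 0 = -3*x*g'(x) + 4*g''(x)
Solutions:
 g(x) = C1 + C2*erfi(sqrt(6)*x/4)


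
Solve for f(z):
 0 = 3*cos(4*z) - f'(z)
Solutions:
 f(z) = C1 + 3*sin(4*z)/4


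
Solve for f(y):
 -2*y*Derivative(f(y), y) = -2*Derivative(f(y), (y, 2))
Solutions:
 f(y) = C1 + C2*erfi(sqrt(2)*y/2)


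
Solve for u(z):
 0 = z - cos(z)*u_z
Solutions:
 u(z) = C1 + Integral(z/cos(z), z)


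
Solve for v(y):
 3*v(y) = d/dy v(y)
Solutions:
 v(y) = C1*exp(3*y)


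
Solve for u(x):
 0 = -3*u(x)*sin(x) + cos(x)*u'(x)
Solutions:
 u(x) = C1/cos(x)^3


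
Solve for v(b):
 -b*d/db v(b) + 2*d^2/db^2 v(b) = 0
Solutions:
 v(b) = C1 + C2*erfi(b/2)


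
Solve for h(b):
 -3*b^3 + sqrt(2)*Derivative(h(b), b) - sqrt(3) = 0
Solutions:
 h(b) = C1 + 3*sqrt(2)*b^4/8 + sqrt(6)*b/2


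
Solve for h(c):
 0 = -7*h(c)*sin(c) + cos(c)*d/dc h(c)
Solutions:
 h(c) = C1/cos(c)^7


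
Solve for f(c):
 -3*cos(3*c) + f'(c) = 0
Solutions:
 f(c) = C1 + sin(3*c)


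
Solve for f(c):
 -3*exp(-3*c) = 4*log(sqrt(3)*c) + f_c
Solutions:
 f(c) = C1 - 4*c*log(c) + 2*c*(2 - log(3)) + exp(-3*c)


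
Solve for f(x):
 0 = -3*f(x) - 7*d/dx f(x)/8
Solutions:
 f(x) = C1*exp(-24*x/7)


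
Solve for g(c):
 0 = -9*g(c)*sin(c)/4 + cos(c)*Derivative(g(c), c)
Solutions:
 g(c) = C1/cos(c)^(9/4)


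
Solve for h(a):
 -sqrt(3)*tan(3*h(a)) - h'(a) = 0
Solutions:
 h(a) = -asin(C1*exp(-3*sqrt(3)*a))/3 + pi/3
 h(a) = asin(C1*exp(-3*sqrt(3)*a))/3


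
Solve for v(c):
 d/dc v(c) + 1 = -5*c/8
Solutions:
 v(c) = C1 - 5*c^2/16 - c


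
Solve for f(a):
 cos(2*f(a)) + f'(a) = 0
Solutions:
 f(a) = -asin((C1 + exp(4*a))/(C1 - exp(4*a)))/2 + pi/2
 f(a) = asin((C1 + exp(4*a))/(C1 - exp(4*a)))/2


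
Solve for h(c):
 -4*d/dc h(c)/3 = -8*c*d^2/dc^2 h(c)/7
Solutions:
 h(c) = C1 + C2*c^(13/6)


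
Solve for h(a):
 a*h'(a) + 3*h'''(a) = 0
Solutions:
 h(a) = C1 + Integral(C2*airyai(-3^(2/3)*a/3) + C3*airybi(-3^(2/3)*a/3), a)


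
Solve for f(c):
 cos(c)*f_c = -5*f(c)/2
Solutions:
 f(c) = C1*(sin(c) - 1)^(5/4)/(sin(c) + 1)^(5/4)


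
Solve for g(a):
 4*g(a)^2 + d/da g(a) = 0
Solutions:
 g(a) = 1/(C1 + 4*a)


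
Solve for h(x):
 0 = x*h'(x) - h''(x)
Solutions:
 h(x) = C1 + C2*erfi(sqrt(2)*x/2)


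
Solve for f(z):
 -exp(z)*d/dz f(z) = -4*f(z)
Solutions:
 f(z) = C1*exp(-4*exp(-z))


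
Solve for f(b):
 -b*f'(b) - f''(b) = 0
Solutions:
 f(b) = C1 + C2*erf(sqrt(2)*b/2)


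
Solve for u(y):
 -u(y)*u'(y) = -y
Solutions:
 u(y) = -sqrt(C1 + y^2)
 u(y) = sqrt(C1 + y^2)


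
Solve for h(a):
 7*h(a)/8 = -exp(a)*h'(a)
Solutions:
 h(a) = C1*exp(7*exp(-a)/8)


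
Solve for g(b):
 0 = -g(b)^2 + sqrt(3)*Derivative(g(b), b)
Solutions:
 g(b) = -3/(C1 + sqrt(3)*b)


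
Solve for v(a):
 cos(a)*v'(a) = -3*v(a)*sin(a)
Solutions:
 v(a) = C1*cos(a)^3


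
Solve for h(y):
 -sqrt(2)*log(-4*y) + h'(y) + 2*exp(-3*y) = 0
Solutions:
 h(y) = C1 + sqrt(2)*y*log(-y) + sqrt(2)*y*(-1 + 2*log(2)) + 2*exp(-3*y)/3


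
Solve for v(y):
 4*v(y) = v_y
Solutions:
 v(y) = C1*exp(4*y)


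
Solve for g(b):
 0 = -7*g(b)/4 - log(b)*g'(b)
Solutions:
 g(b) = C1*exp(-7*li(b)/4)


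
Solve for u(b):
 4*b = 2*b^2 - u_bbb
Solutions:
 u(b) = C1 + C2*b + C3*b^2 + b^5/30 - b^4/6


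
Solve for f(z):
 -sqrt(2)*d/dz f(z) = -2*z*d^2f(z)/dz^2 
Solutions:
 f(z) = C1 + C2*z^(sqrt(2)/2 + 1)


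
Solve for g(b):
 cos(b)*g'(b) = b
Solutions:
 g(b) = C1 + Integral(b/cos(b), b)


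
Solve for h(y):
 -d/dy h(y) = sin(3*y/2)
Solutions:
 h(y) = C1 + 2*cos(3*y/2)/3


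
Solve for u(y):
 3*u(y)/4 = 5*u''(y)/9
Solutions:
 u(y) = C1*exp(-3*sqrt(15)*y/10) + C2*exp(3*sqrt(15)*y/10)


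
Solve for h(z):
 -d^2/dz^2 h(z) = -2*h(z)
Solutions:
 h(z) = C1*exp(-sqrt(2)*z) + C2*exp(sqrt(2)*z)


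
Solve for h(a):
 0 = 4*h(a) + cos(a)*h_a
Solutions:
 h(a) = C1*(sin(a)^2 - 2*sin(a) + 1)/(sin(a)^2 + 2*sin(a) + 1)


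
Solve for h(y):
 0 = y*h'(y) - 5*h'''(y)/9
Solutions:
 h(y) = C1 + Integral(C2*airyai(15^(2/3)*y/5) + C3*airybi(15^(2/3)*y/5), y)


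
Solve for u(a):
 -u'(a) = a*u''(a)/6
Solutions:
 u(a) = C1 + C2/a^5


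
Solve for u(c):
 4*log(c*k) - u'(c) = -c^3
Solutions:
 u(c) = C1 + c^4/4 + 4*c*log(c*k) - 4*c


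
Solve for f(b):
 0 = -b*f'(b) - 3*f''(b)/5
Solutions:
 f(b) = C1 + C2*erf(sqrt(30)*b/6)


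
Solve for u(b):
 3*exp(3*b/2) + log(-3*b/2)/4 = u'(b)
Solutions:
 u(b) = C1 + b*log(-b)/4 + b*(-1 - log(2) + log(3))/4 + 2*exp(3*b/2)


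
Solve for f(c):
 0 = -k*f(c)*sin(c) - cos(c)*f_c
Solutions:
 f(c) = C1*exp(k*log(cos(c)))


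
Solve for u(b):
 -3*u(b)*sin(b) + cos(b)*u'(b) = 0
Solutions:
 u(b) = C1/cos(b)^3


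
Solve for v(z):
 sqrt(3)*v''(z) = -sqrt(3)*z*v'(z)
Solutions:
 v(z) = C1 + C2*erf(sqrt(2)*z/2)


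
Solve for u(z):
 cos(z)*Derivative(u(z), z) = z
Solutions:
 u(z) = C1 + Integral(z/cos(z), z)


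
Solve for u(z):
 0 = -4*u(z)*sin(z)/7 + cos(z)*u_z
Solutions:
 u(z) = C1/cos(z)^(4/7)


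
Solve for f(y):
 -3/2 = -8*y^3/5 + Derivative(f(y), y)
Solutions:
 f(y) = C1 + 2*y^4/5 - 3*y/2


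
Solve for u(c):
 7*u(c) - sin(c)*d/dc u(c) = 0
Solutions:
 u(c) = C1*sqrt(cos(c) - 1)*(cos(c)^3 - 3*cos(c)^2 + 3*cos(c) - 1)/(sqrt(cos(c) + 1)*(cos(c)^3 + 3*cos(c)^2 + 3*cos(c) + 1))


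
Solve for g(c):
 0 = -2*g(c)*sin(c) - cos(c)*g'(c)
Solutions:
 g(c) = C1*cos(c)^2


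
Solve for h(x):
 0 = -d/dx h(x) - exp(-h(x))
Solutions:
 h(x) = log(C1 - x)


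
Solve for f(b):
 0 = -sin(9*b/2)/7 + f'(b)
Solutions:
 f(b) = C1 - 2*cos(9*b/2)/63


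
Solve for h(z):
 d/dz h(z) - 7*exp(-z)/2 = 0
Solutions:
 h(z) = C1 - 7*exp(-z)/2


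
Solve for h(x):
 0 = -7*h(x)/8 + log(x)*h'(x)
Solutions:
 h(x) = C1*exp(7*li(x)/8)


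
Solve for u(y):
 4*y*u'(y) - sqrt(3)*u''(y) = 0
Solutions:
 u(y) = C1 + C2*erfi(sqrt(2)*3^(3/4)*y/3)


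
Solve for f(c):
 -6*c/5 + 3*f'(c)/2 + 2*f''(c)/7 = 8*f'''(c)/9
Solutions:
 f(c) = C1 + C2*exp(3*c*(3 - sqrt(597))/56) + C3*exp(3*c*(3 + sqrt(597))/56) + 2*c^2/5 - 16*c/105


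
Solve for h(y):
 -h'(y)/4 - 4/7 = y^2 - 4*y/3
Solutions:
 h(y) = C1 - 4*y^3/3 + 8*y^2/3 - 16*y/7


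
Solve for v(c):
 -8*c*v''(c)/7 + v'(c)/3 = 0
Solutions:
 v(c) = C1 + C2*c^(31/24)


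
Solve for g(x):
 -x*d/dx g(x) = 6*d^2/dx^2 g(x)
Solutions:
 g(x) = C1 + C2*erf(sqrt(3)*x/6)


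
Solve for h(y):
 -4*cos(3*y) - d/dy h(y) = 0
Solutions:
 h(y) = C1 - 4*sin(3*y)/3


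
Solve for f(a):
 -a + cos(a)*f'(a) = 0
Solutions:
 f(a) = C1 + Integral(a/cos(a), a)


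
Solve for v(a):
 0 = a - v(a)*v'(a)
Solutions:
 v(a) = -sqrt(C1 + a^2)
 v(a) = sqrt(C1 + a^2)


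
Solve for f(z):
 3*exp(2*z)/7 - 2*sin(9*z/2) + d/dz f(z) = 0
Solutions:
 f(z) = C1 - 3*exp(2*z)/14 - 4*cos(9*z/2)/9


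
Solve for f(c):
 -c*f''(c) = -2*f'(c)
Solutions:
 f(c) = C1 + C2*c^3


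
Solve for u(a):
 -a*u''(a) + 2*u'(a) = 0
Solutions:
 u(a) = C1 + C2*a^3


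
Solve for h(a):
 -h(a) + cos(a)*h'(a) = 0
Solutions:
 h(a) = C1*sqrt(sin(a) + 1)/sqrt(sin(a) - 1)


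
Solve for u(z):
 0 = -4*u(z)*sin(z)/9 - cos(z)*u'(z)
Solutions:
 u(z) = C1*cos(z)^(4/9)


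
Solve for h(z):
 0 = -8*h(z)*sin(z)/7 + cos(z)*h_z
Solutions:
 h(z) = C1/cos(z)^(8/7)


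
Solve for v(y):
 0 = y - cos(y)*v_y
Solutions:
 v(y) = C1 + Integral(y/cos(y), y)


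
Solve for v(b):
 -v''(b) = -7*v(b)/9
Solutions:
 v(b) = C1*exp(-sqrt(7)*b/3) + C2*exp(sqrt(7)*b/3)


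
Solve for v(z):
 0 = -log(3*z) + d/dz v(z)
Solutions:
 v(z) = C1 + z*log(z) - z + z*log(3)


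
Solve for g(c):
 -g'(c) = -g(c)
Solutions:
 g(c) = C1*exp(c)


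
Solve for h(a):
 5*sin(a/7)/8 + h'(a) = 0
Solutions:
 h(a) = C1 + 35*cos(a/7)/8


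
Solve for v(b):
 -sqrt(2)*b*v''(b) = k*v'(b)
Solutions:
 v(b) = C1 + b^(-sqrt(2)*re(k)/2 + 1)*(C2*sin(sqrt(2)*log(b)*Abs(im(k))/2) + C3*cos(sqrt(2)*log(b)*im(k)/2))


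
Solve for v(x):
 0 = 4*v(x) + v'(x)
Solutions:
 v(x) = C1*exp(-4*x)


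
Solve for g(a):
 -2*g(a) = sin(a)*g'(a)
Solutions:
 g(a) = C1*(cos(a) + 1)/(cos(a) - 1)


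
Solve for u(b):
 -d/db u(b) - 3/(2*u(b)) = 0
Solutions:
 u(b) = -sqrt(C1 - 3*b)
 u(b) = sqrt(C1 - 3*b)


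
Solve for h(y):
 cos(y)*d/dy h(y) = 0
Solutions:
 h(y) = C1


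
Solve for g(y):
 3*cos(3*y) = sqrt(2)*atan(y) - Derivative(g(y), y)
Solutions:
 g(y) = C1 + sqrt(2)*(y*atan(y) - log(y^2 + 1)/2) - sin(3*y)


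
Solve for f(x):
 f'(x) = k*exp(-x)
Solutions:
 f(x) = C1 - k*exp(-x)


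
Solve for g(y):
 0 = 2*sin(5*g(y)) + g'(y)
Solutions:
 g(y) = -acos((-C1 - exp(20*y))/(C1 - exp(20*y)))/5 + 2*pi/5
 g(y) = acos((-C1 - exp(20*y))/(C1 - exp(20*y)))/5


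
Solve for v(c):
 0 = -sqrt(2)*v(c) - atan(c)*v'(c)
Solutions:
 v(c) = C1*exp(-sqrt(2)*Integral(1/atan(c), c))


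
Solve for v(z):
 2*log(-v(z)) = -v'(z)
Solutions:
 -li(-v(z)) = C1 - 2*z


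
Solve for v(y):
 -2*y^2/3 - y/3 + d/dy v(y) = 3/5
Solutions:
 v(y) = C1 + 2*y^3/9 + y^2/6 + 3*y/5


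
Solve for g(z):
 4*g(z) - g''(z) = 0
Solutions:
 g(z) = C1*exp(-2*z) + C2*exp(2*z)


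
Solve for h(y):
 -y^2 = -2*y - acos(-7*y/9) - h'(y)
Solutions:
 h(y) = C1 + y^3/3 - y^2 - y*acos(-7*y/9) - sqrt(81 - 49*y^2)/7


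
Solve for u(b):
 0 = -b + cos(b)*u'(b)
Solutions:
 u(b) = C1 + Integral(b/cos(b), b)


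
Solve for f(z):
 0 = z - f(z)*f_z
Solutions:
 f(z) = -sqrt(C1 + z^2)
 f(z) = sqrt(C1 + z^2)


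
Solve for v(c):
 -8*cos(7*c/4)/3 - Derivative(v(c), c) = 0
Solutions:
 v(c) = C1 - 32*sin(7*c/4)/21


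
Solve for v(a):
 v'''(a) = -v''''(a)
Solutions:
 v(a) = C1 + C2*a + C3*a^2 + C4*exp(-a)


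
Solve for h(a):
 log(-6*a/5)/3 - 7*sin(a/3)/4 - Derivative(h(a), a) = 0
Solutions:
 h(a) = C1 + a*log(-a)/3 - a*log(5)/3 - a/3 + a*log(6)/3 + 21*cos(a/3)/4


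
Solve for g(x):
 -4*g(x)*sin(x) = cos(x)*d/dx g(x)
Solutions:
 g(x) = C1*cos(x)^4


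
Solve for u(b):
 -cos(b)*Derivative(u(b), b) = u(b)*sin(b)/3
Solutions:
 u(b) = C1*cos(b)^(1/3)


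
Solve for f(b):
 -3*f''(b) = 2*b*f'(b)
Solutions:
 f(b) = C1 + C2*erf(sqrt(3)*b/3)


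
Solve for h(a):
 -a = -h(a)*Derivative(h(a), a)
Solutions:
 h(a) = -sqrt(C1 + a^2)
 h(a) = sqrt(C1 + a^2)


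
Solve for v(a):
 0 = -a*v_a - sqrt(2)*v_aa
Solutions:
 v(a) = C1 + C2*erf(2^(1/4)*a/2)


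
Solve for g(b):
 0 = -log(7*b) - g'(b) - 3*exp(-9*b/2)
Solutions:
 g(b) = C1 - b*log(b) + b*(1 - log(7)) + 2*exp(-9*b/2)/3


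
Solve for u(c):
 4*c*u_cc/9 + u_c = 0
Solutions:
 u(c) = C1 + C2/c^(5/4)


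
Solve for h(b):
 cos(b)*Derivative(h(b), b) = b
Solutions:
 h(b) = C1 + Integral(b/cos(b), b)


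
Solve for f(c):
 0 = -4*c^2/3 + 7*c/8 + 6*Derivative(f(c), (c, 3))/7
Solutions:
 f(c) = C1 + C2*c + C3*c^2 + 7*c^5/270 - 49*c^4/1152


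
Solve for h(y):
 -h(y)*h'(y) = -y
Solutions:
 h(y) = -sqrt(C1 + y^2)
 h(y) = sqrt(C1 + y^2)


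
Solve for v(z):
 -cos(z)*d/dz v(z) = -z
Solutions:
 v(z) = C1 + Integral(z/cos(z), z)


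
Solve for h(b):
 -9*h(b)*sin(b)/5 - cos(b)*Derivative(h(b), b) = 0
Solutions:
 h(b) = C1*cos(b)^(9/5)


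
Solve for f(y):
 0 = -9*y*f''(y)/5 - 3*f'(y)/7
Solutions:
 f(y) = C1 + C2*y^(16/21)


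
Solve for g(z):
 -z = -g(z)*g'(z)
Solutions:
 g(z) = -sqrt(C1 + z^2)
 g(z) = sqrt(C1 + z^2)


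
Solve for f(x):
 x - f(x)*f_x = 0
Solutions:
 f(x) = -sqrt(C1 + x^2)
 f(x) = sqrt(C1 + x^2)


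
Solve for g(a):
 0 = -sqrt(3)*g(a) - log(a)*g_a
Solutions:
 g(a) = C1*exp(-sqrt(3)*li(a))


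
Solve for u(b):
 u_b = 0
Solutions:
 u(b) = C1


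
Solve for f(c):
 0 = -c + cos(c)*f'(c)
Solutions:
 f(c) = C1 + Integral(c/cos(c), c)


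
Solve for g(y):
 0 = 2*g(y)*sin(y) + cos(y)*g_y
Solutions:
 g(y) = C1*cos(y)^2


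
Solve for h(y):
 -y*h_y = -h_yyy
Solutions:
 h(y) = C1 + Integral(C2*airyai(y) + C3*airybi(y), y)


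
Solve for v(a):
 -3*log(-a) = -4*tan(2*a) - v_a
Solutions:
 v(a) = C1 + 3*a*log(-a) - 3*a + 2*log(cos(2*a))


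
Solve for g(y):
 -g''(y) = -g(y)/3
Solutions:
 g(y) = C1*exp(-sqrt(3)*y/3) + C2*exp(sqrt(3)*y/3)


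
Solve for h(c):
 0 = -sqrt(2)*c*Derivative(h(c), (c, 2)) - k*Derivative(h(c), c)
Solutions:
 h(c) = C1 + c^(-sqrt(2)*re(k)/2 + 1)*(C2*sin(sqrt(2)*log(c)*Abs(im(k))/2) + C3*cos(sqrt(2)*log(c)*im(k)/2))


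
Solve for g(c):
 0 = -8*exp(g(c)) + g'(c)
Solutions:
 g(c) = log(-1/(C1 + 8*c))


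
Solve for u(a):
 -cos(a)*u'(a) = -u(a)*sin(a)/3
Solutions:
 u(a) = C1/cos(a)^(1/3)


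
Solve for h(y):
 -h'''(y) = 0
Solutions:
 h(y) = C1 + C2*y + C3*y^2


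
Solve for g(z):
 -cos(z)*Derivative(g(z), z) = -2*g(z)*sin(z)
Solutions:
 g(z) = C1/cos(z)^2


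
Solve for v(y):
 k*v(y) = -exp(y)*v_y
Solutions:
 v(y) = C1*exp(k*exp(-y))


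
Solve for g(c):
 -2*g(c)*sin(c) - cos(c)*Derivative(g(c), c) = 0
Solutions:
 g(c) = C1*cos(c)^2


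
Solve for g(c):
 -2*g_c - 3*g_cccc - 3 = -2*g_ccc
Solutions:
 g(c) = C1 + C2*exp(c*(4/(9*sqrt(681) + 235)^(1/3) + 4 + (9*sqrt(681) + 235)^(1/3))/18)*sin(sqrt(3)*c*(-(9*sqrt(681) + 235)^(1/3) + 4/(9*sqrt(681) + 235)^(1/3))/18) + C3*exp(c*(4/(9*sqrt(681) + 235)^(1/3) + 4 + (9*sqrt(681) + 235)^(1/3))/18)*cos(sqrt(3)*c*(-(9*sqrt(681) + 235)^(1/3) + 4/(9*sqrt(681) + 235)^(1/3))/18) + C4*exp(c*(-(9*sqrt(681) + 235)^(1/3) - 4/(9*sqrt(681) + 235)^(1/3) + 2)/9) - 3*c/2


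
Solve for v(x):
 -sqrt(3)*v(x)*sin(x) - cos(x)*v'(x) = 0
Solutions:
 v(x) = C1*cos(x)^(sqrt(3))


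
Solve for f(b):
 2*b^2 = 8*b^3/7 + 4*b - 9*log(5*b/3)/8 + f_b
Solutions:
 f(b) = C1 - 2*b^4/7 + 2*b^3/3 - 2*b^2 + 9*b*log(b)/8 - 9*b*log(3)/8 - 9*b/8 + 9*b*log(5)/8


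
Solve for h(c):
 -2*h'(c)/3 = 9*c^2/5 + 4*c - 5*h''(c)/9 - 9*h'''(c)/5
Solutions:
 h(c) = C1 + C2*exp(c*(-25 + sqrt(10345))/162) + C3*exp(-c*(25 + sqrt(10345))/162) - 9*c^3/10 - 21*c^2/4 - 2333*c/100


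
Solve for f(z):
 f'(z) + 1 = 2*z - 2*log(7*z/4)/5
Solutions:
 f(z) = C1 + z^2 - 2*z*log(z)/5 - 2*z*log(7)/5 - 3*z/5 + 4*z*log(2)/5


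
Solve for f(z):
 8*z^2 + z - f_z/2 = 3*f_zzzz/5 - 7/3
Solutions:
 f(z) = C1 + C4*exp(-5^(1/3)*6^(2/3)*z/6) + 16*z^3/3 + z^2 + 14*z/3 + (C2*sin(2^(2/3)*3^(1/6)*5^(1/3)*z/4) + C3*cos(2^(2/3)*3^(1/6)*5^(1/3)*z/4))*exp(5^(1/3)*6^(2/3)*z/12)


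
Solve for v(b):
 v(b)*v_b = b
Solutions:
 v(b) = -sqrt(C1 + b^2)
 v(b) = sqrt(C1 + b^2)


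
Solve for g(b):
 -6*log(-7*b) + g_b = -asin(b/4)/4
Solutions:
 g(b) = C1 + 6*b*log(-b) - b*asin(b/4)/4 - 6*b + 6*b*log(7) - sqrt(16 - b^2)/4


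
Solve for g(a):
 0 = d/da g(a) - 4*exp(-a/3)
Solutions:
 g(a) = C1 - 12*exp(-a/3)


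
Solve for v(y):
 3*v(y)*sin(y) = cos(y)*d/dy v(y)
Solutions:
 v(y) = C1/cos(y)^3


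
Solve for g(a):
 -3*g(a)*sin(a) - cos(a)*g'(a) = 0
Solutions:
 g(a) = C1*cos(a)^3


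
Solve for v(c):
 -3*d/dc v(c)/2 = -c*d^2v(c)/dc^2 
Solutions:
 v(c) = C1 + C2*c^(5/2)


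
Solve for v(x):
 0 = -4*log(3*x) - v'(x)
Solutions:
 v(x) = C1 - 4*x*log(x) - x*log(81) + 4*x


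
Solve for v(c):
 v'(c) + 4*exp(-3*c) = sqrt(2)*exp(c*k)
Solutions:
 v(c) = C1 + 4*exp(-3*c)/3 + sqrt(2)*exp(c*k)/k


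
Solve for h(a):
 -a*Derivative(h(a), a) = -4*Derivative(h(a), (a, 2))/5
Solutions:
 h(a) = C1 + C2*erfi(sqrt(10)*a/4)


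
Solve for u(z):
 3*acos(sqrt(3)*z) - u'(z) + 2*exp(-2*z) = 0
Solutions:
 u(z) = C1 + 3*z*acos(sqrt(3)*z) - sqrt(3)*sqrt(1 - 3*z^2) - exp(-2*z)


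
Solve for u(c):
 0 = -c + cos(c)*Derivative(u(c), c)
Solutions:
 u(c) = C1 + Integral(c/cos(c), c)


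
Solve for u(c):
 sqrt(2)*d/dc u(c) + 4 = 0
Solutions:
 u(c) = C1 - 2*sqrt(2)*c


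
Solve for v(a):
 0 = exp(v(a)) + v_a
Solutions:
 v(a) = log(1/(C1 + a))


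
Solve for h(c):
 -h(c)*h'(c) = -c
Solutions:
 h(c) = -sqrt(C1 + c^2)
 h(c) = sqrt(C1 + c^2)


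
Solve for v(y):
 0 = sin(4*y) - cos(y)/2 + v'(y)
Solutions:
 v(y) = C1 + sin(y)/2 + cos(4*y)/4


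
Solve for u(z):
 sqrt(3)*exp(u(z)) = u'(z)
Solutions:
 u(z) = log(-1/(C1 + sqrt(3)*z))


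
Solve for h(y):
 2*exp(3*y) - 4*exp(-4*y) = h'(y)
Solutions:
 h(y) = C1 + 2*exp(3*y)/3 + exp(-4*y)


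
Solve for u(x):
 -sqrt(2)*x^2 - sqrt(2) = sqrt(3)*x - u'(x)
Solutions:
 u(x) = C1 + sqrt(2)*x^3/3 + sqrt(3)*x^2/2 + sqrt(2)*x


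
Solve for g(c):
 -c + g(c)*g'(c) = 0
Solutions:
 g(c) = -sqrt(C1 + c^2)
 g(c) = sqrt(C1 + c^2)


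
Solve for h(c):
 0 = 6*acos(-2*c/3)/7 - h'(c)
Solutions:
 h(c) = C1 + 6*c*acos(-2*c/3)/7 + 3*sqrt(9 - 4*c^2)/7


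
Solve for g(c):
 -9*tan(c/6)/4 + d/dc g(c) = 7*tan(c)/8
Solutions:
 g(c) = C1 - 27*log(cos(c/6))/2 - 7*log(cos(c))/8


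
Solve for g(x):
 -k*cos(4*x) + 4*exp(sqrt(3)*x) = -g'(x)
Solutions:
 g(x) = C1 + k*sin(4*x)/4 - 4*sqrt(3)*exp(sqrt(3)*x)/3


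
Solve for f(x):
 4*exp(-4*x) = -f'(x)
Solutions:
 f(x) = C1 + exp(-4*x)


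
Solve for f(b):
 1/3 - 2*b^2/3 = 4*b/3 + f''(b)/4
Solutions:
 f(b) = C1 + C2*b - 2*b^4/9 - 8*b^3/9 + 2*b^2/3


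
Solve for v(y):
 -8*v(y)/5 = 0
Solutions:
 v(y) = 0


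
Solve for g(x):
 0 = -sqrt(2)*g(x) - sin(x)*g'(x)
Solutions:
 g(x) = C1*(cos(x) + 1)^(sqrt(2)/2)/(cos(x) - 1)^(sqrt(2)/2)


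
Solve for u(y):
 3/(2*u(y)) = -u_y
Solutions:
 u(y) = -sqrt(C1 - 3*y)
 u(y) = sqrt(C1 - 3*y)


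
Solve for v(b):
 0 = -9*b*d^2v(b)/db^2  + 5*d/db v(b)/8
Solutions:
 v(b) = C1 + C2*b^(77/72)


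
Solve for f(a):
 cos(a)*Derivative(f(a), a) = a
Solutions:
 f(a) = C1 + Integral(a/cos(a), a)


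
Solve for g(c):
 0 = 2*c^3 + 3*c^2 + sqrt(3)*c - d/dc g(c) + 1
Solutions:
 g(c) = C1 + c^4/2 + c^3 + sqrt(3)*c^2/2 + c


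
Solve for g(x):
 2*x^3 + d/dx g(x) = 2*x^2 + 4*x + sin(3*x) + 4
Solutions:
 g(x) = C1 - x^4/2 + 2*x^3/3 + 2*x^2 + 4*x - cos(3*x)/3


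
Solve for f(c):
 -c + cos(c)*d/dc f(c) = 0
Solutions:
 f(c) = C1 + Integral(c/cos(c), c)


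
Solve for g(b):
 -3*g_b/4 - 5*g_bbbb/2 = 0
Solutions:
 g(b) = C1 + C4*exp(-10^(2/3)*3^(1/3)*b/10) + (C2*sin(10^(2/3)*3^(5/6)*b/20) + C3*cos(10^(2/3)*3^(5/6)*b/20))*exp(10^(2/3)*3^(1/3)*b/20)


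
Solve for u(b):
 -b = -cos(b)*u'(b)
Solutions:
 u(b) = C1 + Integral(b/cos(b), b)


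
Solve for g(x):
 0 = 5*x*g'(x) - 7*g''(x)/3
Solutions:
 g(x) = C1 + C2*erfi(sqrt(210)*x/14)


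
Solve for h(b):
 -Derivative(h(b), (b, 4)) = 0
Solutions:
 h(b) = C1 + C2*b + C3*b^2 + C4*b^3


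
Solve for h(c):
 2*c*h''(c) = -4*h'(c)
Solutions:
 h(c) = C1 + C2/c


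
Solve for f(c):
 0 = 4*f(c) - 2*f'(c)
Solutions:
 f(c) = C1*exp(2*c)


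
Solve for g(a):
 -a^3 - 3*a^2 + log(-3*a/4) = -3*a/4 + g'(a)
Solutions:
 g(a) = C1 - a^4/4 - a^3 + 3*a^2/8 + a*log(-a) + a*(-2*log(2) - 1 + log(3))


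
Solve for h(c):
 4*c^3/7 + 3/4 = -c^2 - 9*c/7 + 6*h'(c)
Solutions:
 h(c) = C1 + c^4/42 + c^3/18 + 3*c^2/28 + c/8


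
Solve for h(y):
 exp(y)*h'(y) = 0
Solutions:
 h(y) = C1


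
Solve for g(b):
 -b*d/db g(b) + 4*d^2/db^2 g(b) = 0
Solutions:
 g(b) = C1 + C2*erfi(sqrt(2)*b/4)


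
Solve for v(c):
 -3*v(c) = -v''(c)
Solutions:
 v(c) = C1*exp(-sqrt(3)*c) + C2*exp(sqrt(3)*c)


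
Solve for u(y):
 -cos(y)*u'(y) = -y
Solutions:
 u(y) = C1 + Integral(y/cos(y), y)


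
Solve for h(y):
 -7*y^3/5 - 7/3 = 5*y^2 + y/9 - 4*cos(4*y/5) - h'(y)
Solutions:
 h(y) = C1 + 7*y^4/20 + 5*y^3/3 + y^2/18 + 7*y/3 - 5*sin(4*y/5)


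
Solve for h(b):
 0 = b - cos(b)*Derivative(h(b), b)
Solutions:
 h(b) = C1 + Integral(b/cos(b), b)


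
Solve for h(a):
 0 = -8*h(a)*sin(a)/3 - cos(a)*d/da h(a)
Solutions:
 h(a) = C1*cos(a)^(8/3)


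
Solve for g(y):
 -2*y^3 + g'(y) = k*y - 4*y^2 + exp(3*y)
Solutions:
 g(y) = C1 + k*y^2/2 + y^4/2 - 4*y^3/3 + exp(3*y)/3


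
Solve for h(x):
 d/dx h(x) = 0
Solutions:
 h(x) = C1


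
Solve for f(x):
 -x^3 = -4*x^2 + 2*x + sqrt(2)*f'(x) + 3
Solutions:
 f(x) = C1 - sqrt(2)*x^4/8 + 2*sqrt(2)*x^3/3 - sqrt(2)*x^2/2 - 3*sqrt(2)*x/2


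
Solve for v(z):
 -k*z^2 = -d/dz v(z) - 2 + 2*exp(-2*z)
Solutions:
 v(z) = C1 + k*z^3/3 - 2*z - exp(-2*z)


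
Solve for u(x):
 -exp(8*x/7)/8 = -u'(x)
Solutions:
 u(x) = C1 + 7*exp(8*x/7)/64


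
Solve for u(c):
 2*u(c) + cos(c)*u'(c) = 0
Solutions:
 u(c) = C1*(sin(c) - 1)/(sin(c) + 1)


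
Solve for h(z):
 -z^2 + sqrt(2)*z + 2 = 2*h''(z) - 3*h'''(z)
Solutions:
 h(z) = C1 + C2*z + C3*exp(2*z/3) - z^4/24 + z^3*(-3 + sqrt(2))/12 + z^2*(-5 + 3*sqrt(2))/8


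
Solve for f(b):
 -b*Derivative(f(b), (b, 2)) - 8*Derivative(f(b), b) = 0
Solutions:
 f(b) = C1 + C2/b^7


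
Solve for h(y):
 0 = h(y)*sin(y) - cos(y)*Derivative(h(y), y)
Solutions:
 h(y) = C1/cos(y)


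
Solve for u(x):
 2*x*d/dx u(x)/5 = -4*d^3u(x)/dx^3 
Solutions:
 u(x) = C1 + Integral(C2*airyai(-10^(2/3)*x/10) + C3*airybi(-10^(2/3)*x/10), x)


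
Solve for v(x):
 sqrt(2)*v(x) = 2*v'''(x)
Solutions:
 v(x) = C3*exp(2^(5/6)*x/2) + (C1*sin(2^(5/6)*sqrt(3)*x/4) + C2*cos(2^(5/6)*sqrt(3)*x/4))*exp(-2^(5/6)*x/4)


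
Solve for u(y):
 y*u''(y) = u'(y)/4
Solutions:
 u(y) = C1 + C2*y^(5/4)


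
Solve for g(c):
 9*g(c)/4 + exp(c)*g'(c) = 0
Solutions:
 g(c) = C1*exp(9*exp(-c)/4)


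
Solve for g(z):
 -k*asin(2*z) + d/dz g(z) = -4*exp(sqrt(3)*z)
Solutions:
 g(z) = C1 + k*(z*asin(2*z) + sqrt(1 - 4*z^2)/2) - 4*sqrt(3)*exp(sqrt(3)*z)/3


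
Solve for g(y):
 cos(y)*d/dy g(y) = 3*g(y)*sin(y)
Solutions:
 g(y) = C1/cos(y)^3


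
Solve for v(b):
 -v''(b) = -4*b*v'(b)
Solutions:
 v(b) = C1 + C2*erfi(sqrt(2)*b)


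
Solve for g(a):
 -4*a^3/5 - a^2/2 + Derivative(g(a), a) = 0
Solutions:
 g(a) = C1 + a^4/5 + a^3/6


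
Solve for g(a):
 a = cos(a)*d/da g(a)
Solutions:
 g(a) = C1 + Integral(a/cos(a), a)


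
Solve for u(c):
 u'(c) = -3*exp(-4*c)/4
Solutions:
 u(c) = C1 + 3*exp(-4*c)/16


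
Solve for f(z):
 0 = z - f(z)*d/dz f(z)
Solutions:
 f(z) = -sqrt(C1 + z^2)
 f(z) = sqrt(C1 + z^2)


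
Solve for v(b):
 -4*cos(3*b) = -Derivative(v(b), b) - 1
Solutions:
 v(b) = C1 - b + 4*sin(3*b)/3


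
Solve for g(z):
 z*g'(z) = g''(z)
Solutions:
 g(z) = C1 + C2*erfi(sqrt(2)*z/2)


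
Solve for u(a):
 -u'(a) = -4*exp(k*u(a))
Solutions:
 u(a) = Piecewise((log(-1/(C1*k + 4*a*k))/k, Ne(k, 0)), (nan, True))
 u(a) = Piecewise((C1 + 4*a, Eq(k, 0)), (nan, True))


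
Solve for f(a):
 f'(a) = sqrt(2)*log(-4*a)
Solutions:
 f(a) = C1 + sqrt(2)*a*log(-a) + sqrt(2)*a*(-1 + 2*log(2))


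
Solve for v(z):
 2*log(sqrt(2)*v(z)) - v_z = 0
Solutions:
 -Integral(1/(2*log(_y) + log(2)), (_y, v(z))) = C1 - z


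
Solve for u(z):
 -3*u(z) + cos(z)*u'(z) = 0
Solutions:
 u(z) = C1*(sin(z) + 1)^(3/2)/(sin(z) - 1)^(3/2)


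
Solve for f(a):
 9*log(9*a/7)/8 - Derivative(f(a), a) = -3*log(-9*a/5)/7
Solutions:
 f(a) = C1 + 87*a*log(a)/56 + 3*a*(-21*log(7) - 29 - 8*log(5) + 58*log(3) + 8*I*pi)/56


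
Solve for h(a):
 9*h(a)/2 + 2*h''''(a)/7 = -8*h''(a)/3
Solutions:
 h(a) = C1*sin(sqrt(6)*a*sqrt(28 - sqrt(217))/6) + C2*sin(sqrt(6)*a*sqrt(sqrt(217) + 28)/6) + C3*cos(sqrt(6)*a*sqrt(28 - sqrt(217))/6) + C4*cos(sqrt(6)*a*sqrt(sqrt(217) + 28)/6)


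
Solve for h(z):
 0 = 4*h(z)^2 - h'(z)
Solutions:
 h(z) = -1/(C1 + 4*z)


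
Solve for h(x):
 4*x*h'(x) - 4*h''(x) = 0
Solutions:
 h(x) = C1 + C2*erfi(sqrt(2)*x/2)


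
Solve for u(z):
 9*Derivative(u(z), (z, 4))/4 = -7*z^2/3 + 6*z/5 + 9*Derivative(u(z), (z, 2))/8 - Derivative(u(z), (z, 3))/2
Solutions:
 u(z) = C1 + C2*z + C3*exp(z*(-2 + sqrt(166))/18) + C4*exp(-z*(2 + sqrt(166))/18) + 14*z^4/81 + 472*z^3/3645 + 47248*z^2/10935
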